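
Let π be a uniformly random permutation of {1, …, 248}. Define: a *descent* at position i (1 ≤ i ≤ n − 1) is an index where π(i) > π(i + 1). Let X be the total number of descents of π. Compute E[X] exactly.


Write X = Σ X_I over i = 1, …, 247, with X_I the indicator of one descent.
There are 247 indicators.
For each fixed i, the pair (π(i), π(i+1)) is a uniformly random ordered pair of distinct values from {1, …, 248}; by symmetry P[π(i) > π(i+1)] = 1/2.
By linearity: E[X] = 247 · (1/2) = (248 − 1) · (1/2) = 247/2 ≈ 123.500.

E[X] = 247/2 = 123.500.


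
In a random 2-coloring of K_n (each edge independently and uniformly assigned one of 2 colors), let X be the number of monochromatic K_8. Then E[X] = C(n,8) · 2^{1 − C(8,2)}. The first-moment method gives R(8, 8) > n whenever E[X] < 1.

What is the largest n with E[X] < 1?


We need C(n, 8) · 2^{1 − 28} < 1, i.e. C(n, 8) < 2^{28 − 1} = 134217728.
Check values of n near the boundary:
  n = 41: C(41, 8) = 95548245; 95548245 < 134217728? YES
  n = 42: C(42, 8) = 118030185; 118030185 < 134217728? YES
  n = 43: C(43, 8) = 145008513; 145008513 < 134217728? NO
The largest n with C(n, 8) < 134217728 is n = 42 (where E[X] = 118030185/134217728 ≈ 0.8793934). Hence R(8, 8) > 42, i.e. R(8, 8) ≥ 43.

Largest n = 42; hence R(8, 8) > 42.


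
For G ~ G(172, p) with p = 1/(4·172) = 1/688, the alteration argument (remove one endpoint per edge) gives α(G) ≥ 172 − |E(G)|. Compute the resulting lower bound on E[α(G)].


E[|E(G)|] = C(172, 2)·p = 14706 · (1/688) = 171/8.
E[α(G)] ≥ n − E[|E(G)|] = 172 − 171/8 = 1205/8.
Numerically: ≈ 150.625000.
(This is only a lower bound; the true E[α(G)] may be larger.)

E[α(G)] ≥ 1205/8 ≈ 150.625000.


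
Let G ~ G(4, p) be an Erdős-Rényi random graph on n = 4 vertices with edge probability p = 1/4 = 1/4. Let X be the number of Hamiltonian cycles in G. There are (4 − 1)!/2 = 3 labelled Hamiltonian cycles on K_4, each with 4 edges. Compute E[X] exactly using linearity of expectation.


K_4 has (4 − 1)!/2 = 3 labelled Hamiltonian cycles.
For each such Hamiltonian cycle H, let X_H = 1 if all 4 edges of H are present in G. Then P[X_H = 1] = p^{4} = (1/4)^{4} = 1/256.
By linearity of expectation: E[X] = Σ_H E[X_H] = 3 · p^{4} = 3 · 1/256 = 3/256.
Numerically: E[X] ≈ 0.011719.

E[X] = 3 · (1/4)^{4} = 3/256 ≈ 0.011719.


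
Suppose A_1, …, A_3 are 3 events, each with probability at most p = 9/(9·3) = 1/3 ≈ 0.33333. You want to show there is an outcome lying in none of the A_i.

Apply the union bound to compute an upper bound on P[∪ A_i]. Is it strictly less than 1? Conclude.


Union bound: P[∪_{i=1}^{3} A_i] ≤ Σ_i P[A_i] ≤ 3·p = 3·(1/3) = 1.
Numerically: 1 ≈ 1.00000.
Is 1 < 1? NO.
Since the bound 1 is ≥ 1, the union bound is uninformative here; it does NOT by itself certify existence.

3·p = 1 ≈ 1.00000; existence NOT certified by the union bound.


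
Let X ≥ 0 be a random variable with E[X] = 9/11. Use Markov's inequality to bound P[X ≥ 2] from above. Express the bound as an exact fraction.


μ = E[X] = 9/11, a = 2.
Markov: P[X ≥ 2] ≤ μ/a = (9/11)/2 = 9/22.
Numerically: ≈ 0.40909.
(Since a = 2 > μ = 0.81818, the bound 9/22 is < 1 and informative.)

P[X ≥ 2] ≤ 9/22 ≈ 0.40909.


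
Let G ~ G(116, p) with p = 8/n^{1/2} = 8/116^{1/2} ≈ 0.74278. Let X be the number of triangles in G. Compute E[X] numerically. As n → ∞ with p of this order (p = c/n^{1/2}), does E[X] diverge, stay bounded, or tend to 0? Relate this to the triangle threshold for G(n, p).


Number of potential triangles: C(116, 3) = 253460.
Each occurs with probability p³ ≈ (0.74278)³ ≈ 4.0981040e-01.
By linearity: E[X] = C(116, 3)·p³ ≈ 253460 · 4.0981040e-01 ≈ 103870.54436.
Since α = 1/2 < 1, p = c/n^{1/2} ≫ 1/n is above the triangle threshold p ~ 1/n. Asymptotically E[X] ~ (c³/6)·n^{3(1−α)} = (8³/6)·n^{1.5} → ∞; triangles are abundant w.h.p.

E[X] ≈ 103870.54436; in regime p = Θ(1/n^{1/2}) E[X] diverges (above the triangle threshold p ~ 1/n).


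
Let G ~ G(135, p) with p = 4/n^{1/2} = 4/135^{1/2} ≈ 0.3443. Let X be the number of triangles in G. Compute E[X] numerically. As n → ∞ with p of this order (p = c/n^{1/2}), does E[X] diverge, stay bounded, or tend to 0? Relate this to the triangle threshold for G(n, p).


Number of potential triangles: C(135, 3) = 400995.
Each occurs with probability p³ ≈ (0.3443)³ ≈ 4.080180e-02.
By linearity: E[X] = C(135, 3)·p³ ≈ 400995 · 4.080180e-02 ≈ 16361.3177.
Since α = 1/2 < 1, p = c/n^{1/2} ≫ 1/n is above the triangle threshold p ~ 1/n. Asymptotically E[X] ~ (c³/6)·n^{3(1−α)} = (4³/6)·n^{1.5} → ∞; triangles are abundant w.h.p.

E[X] ≈ 16361.3177; in regime p = Θ(1/n^{1/2}) E[X] diverges (above the triangle threshold p ~ 1/n).


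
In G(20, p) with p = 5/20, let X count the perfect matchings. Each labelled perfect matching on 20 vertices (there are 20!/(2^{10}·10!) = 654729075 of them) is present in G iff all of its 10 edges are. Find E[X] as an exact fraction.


K_20 has 20!/(2^{10}·10!) = 654729075 labelled perfect matchings.
For each such perfect matching H, let X_H = 1 if all 10 edges of H are present in G. Then P[X_H = 1] = p^{10} = (1/4)^{10} = 1/1048576.
By linearity of expectation: E[X] = Σ_H E[X_H] = 654729075 · p^{10} = 654729075 · 1/1048576 = 654729075/1048576.
Numerically: E[X] ≈ 624.

E[X] = 654729075 · (1/4)^{10} = 654729075/1048576 ≈ 624.


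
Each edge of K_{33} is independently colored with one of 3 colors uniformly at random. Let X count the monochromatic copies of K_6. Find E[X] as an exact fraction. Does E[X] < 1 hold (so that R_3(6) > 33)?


E[X] = C(33, 6) · 3^{1 − 15} = 1107568 · 3^{−14} = 1107568/4782969.
As a reduced fraction: E[X] = 1107568/4782969 ≈ 0.2315650.
Is E[X] < 1? YES.
Since E[X] < 1, there exists a 3-coloring of K_{33} with no monochromatic K_6; hence R_3(6) > 33.

E[X] = 1107568/4782969 ≈ 0.2315650; E[X] < 1, so R_3(6) > 33.


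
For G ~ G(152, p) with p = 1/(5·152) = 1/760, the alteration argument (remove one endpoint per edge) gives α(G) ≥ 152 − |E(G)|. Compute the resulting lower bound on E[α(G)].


E[|E(G)|] = C(152, 2)·p = 11476 · (1/760) = 151/10.
E[α(G)] ≥ n − E[|E(G)|] = 152 − 151/10 = 1369/10.
Numerically: ≈ 136.900000.
(This is only a lower bound; the true E[α(G)] may be larger.)

E[α(G)] ≥ 1369/10 ≈ 136.900000.


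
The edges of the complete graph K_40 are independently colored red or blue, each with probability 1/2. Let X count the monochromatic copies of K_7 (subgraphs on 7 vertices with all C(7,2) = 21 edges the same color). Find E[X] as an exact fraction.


Let X = Σ_S X_S over the C(40, 7) = 18643560 subsets S of size 7, where X_S = 1 if the K_7 on S is monochromatic.
For a fixed S, the K_7 on S has C(7, 2) = 21 edges. P[all 21 edges red] = (1/2)^21, and likewise for blue, so P[monochromatic] = 2·(1/2)^21 = 2^{1 − 21} = 1/1048576.
By linearity of expectation: E[X] = C(40, 7) · 2^{1 − 21} = 18643560 · 1/1048576 = 2330445/131072.
Numerically: E[X] ≈ 17.7799.

E[X] = C(40,7)·2^(1−C(7,2)) = 2330445/131072 ≈ 17.7799.


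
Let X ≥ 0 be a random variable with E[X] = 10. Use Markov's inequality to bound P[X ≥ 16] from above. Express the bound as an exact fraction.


μ = E[X] = 10, a = 16.
Markov: P[X ≥ 16] ≤ μ/a = (10)/16 = 5/8.
Numerically: ≈ 0.625000.
(Since a = 16 > μ = 10.000000, the bound 5/8 is < 1 and informative.)

P[X ≥ 16] ≤ 5/8 ≈ 0.625000.


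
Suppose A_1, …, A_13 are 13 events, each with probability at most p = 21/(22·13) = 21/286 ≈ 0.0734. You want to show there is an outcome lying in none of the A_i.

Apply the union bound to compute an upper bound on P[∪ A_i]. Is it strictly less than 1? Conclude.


Union bound: P[∪_{i=1}^{13} A_i] ≤ Σ_i P[A_i] ≤ 13·p = 13·(21/286) = 21/22.
Numerically: 21/22 ≈ 0.9545.
Is 21/22 < 1? YES.
Since P[∪ A_i] ≤ 21/22 < 1, the complement has P[∩ A_i^c] ≥ 1 − 21/22 = 1/22 > 0, so some outcome avoids every A_i.

13·p = 21/22 ≈ 0.9545; existence CERTIFIED by the union bound.


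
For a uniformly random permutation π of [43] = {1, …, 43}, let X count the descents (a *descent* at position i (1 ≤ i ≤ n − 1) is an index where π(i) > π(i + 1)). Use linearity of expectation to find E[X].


Write X = Σ X_I over i = 1, …, 42, with X_I the indicator of one descent.
There are 42 indicators.
For each fixed i, the pair (π(i), π(i+1)) is a uniformly random ordered pair of distinct values from {1, …, 43}; by symmetry P[π(i) > π(i+1)] = 1/2.
By linearity: E[X] = 42 · (1/2) = (43 − 1) · (1/2) = 21 ≈ 21.000000.

E[X] = 21 = 21.000000.


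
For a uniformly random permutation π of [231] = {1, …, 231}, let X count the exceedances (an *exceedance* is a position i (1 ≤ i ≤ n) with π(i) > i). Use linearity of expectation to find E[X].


Write X = Σ_{i=1}^{231} X_i, where X_i = 1_{π(i) > i}.
For each fixed i, π(i) is uniform over {1, …, 231} (marginal of a uniform permutation), so P[π(i) > i] = (n − i)/n. Summing: Σ_{i=1}^{231} (n − i)/n = (0 + 1 + … + 230)/231 = 231(231 − 1)/(2·231) = (231 − 1)/2.
Hence E[X] = Σ_{i=1}^{231} (231 − i)/231 = 115 ≈ 115.0000.

E[X] = 115 = 115.0000.


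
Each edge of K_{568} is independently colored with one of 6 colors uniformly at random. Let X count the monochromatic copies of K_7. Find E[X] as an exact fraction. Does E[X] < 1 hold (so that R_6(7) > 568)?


E[X] = C(568, 7) · 6^{1 − 21} = 3646611956239704 · 6^{−20} = 3646611956239704/3656158440062976.
As a reduced fraction: E[X] = 16882462760369/16926659444736 ≈ 0.9973889.
Is E[X] < 1? YES.
Since E[X] < 1, there exists a 6-coloring of K_{568} with no monochromatic K_7; hence R_6(7) > 568.

E[X] = 16882462760369/16926659444736 ≈ 0.9973889; E[X] < 1, so R_6(7) > 568.


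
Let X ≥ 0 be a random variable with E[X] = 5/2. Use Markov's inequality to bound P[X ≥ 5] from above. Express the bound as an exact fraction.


μ = E[X] = 5/2, a = 5.
Markov: P[X ≥ 5] ≤ μ/a = (5/2)/5 = 1/2.
Numerically: ≈ 0.5000.
(Since a = 5 > μ = 2.5000, the bound 1/2 is < 1 and informative.)

P[X ≥ 5] ≤ 1/2 ≈ 0.5000.


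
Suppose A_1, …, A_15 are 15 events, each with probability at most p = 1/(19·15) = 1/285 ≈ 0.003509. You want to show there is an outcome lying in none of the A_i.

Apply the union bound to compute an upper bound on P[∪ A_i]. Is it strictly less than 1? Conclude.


Union bound: P[∪_{i=1}^{15} A_i] ≤ Σ_i P[A_i] ≤ 15·p = 15·(1/285) = 1/19.
Numerically: 1/19 ≈ 0.052632.
Is 1/19 < 1? YES.
Since P[∪ A_i] ≤ 1/19 < 1, the complement has P[∩ A_i^c] ≥ 1 − 1/19 = 18/19 > 0, so some outcome avoids every A_i.

15·p = 1/19 ≈ 0.052632; existence CERTIFIED by the union bound.


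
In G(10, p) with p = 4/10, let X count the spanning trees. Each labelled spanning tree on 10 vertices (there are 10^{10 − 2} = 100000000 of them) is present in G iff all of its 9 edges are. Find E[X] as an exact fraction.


K_10 has 10^{10 − 2} = 100000000 labelled spanning trees.
For each such spanning tree H, let X_H = 1 if all 9 edges of H are present in G. Then P[X_H = 1] = p^{9} = (2/5)^{9} = 512/1953125.
By linearity: E[X] = Σ_H E[X_H] = 100000000 · p^{9} = 100000000 · 512/1953125 = 131072/5.
Numerically: E[X] ≈ 26214.4.

E[X] = 100000000 · (2/5)^{9} = 131072/5 ≈ 26214.4.


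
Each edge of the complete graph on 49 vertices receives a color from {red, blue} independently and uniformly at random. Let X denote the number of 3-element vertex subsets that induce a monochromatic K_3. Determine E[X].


Let X = Σ_S X_S over the C(49, 3) = 18424 subsets S of size 3, where X_S = 1 if the K_3 on S is monochromatic.
For a fixed S, the K_3 on S has C(3, 2) = 3 edges. P[all 3 edges red] = (1/2)^3, and likewise for blue, so P[monochromatic] = 2·(1/2)^3 = 2^{1 − 3} = 1/4.
By linearity: E[X] = C(49, 3) · 2^{1 − 3} = 18424 · 1/4 = 4606.
Numerically: E[X] ≈ 4606.000.

E[X] = C(49,3)·2^(1−C(3,2)) = 4606 ≈ 4606.000.


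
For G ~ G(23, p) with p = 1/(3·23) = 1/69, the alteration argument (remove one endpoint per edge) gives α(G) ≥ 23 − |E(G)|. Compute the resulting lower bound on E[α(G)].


E[|E(G)|] = C(23, 2)·p = 253 · (1/69) = 11/3.
E[α(G)] ≥ n − E[|E(G)|] = 23 − 11/3 = 58/3.
Numerically: ≈ 19.333.
(This is only a lower bound; the true E[α(G)] may be larger.)

E[α(G)] ≥ 58/3 ≈ 19.333.


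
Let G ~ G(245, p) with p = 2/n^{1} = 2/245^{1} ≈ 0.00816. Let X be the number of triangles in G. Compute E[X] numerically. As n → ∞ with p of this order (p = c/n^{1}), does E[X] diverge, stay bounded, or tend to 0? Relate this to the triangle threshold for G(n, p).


Number of potential triangles: C(245, 3) = 2421090.
Each occurs with probability p³ ≈ (0.00816)³ ≈ 5.43991e-07.
By linearity: E[X] = C(245, 3)·p³ ≈ 2421090 · 5.43991e-07 ≈ 1.317.
Here α = 1, so p = 2/n is exactly at the triangle threshold p ~ 1/n. Asymptotically E[X] → c³/6 = 2³/6 = 4/3 ≈ 1.333, a bounded constant. In this regime the triangle count is asymptotically Poisson(c³/6).

E[X] ≈ 1.317; in regime p = Θ(1/n^{1}) E[X] stays bounded (at the triangle threshold p ~ 1/n).


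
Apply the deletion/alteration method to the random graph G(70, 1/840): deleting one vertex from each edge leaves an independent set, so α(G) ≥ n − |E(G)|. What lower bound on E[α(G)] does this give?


E[|E(G)|] = C(70, 2)·p = 2415 · (1/840) = 23/8.
E[α(G)] ≥ n − E[|E(G)|] = 70 − 23/8 = 537/8.
Numerically: ≈ 67.12500.
(This is only a lower bound; the true E[α(G)] may be larger.)

E[α(G)] ≥ 537/8 ≈ 67.12500.


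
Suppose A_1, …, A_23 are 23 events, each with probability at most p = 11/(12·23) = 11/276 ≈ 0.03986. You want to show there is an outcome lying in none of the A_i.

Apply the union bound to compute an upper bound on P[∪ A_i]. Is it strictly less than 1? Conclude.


Union bound: P[∪_{i=1}^{23} A_i] ≤ Σ_i P[A_i] ≤ 23·p = 23·(11/276) = 11/12.
Numerically: 11/12 ≈ 0.91667.
Is 11/12 < 1? YES.
Since P[∪ A_i] ≤ 11/12 < 1, the complement has P[∩ A_i^c] ≥ 1 − 11/12 = 1/12 > 0, so some outcome avoids every A_i.

23·p = 11/12 ≈ 0.91667; existence CERTIFIED by the union bound.


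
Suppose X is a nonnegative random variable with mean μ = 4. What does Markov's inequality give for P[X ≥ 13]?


μ = E[X] = 4, a = 13.
Markov: P[X ≥ 13] ≤ μ/a = (4)/13 = 4/13.
Numerically: ≈ 0.30769.
(Since a = 13 > μ = 4.00000, the bound 4/13 is < 1 and informative.)

P[X ≥ 13] ≤ 4/13 ≈ 0.30769.


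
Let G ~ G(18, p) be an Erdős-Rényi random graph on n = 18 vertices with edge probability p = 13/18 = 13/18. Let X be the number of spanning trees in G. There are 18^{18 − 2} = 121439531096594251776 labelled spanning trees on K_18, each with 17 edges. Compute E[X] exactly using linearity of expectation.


K_18 has 18^{18 − 2} = 121439531096594251776 labelled spanning trees.
For each such spanning tree H, let X_H = 1 if all 17 edges of H are present in G. Then P[X_H = 1] = p^{17} = (13/18)^{17} = 8650415919381337933/2185911559738696531968.
By linearity of expectation: E[X] = Σ_H E[X_H] = 121439531096594251776 · p^{17} = 121439531096594251776 · 8650415919381337933/2185911559738696531968 = 8650415919381337933/18.
Numerically: E[X] ≈ 4.81e+17.

E[X] = 121439531096594251776 · (13/18)^{17} = 8650415919381337933/18 ≈ 4.81e+17.


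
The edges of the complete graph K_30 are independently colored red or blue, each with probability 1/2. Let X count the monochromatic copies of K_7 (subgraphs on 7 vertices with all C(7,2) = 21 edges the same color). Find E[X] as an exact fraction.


Let X = Σ_S X_S over the C(30, 7) = 2035800 subsets S of size 7, where X_S = 1 if the K_7 on S is monochromatic.
For a fixed S, the K_7 on S has C(7, 2) = 21 edges. P[all 21 edges red] = (1/2)^21, and likewise for blue, so P[monochromatic] = 2·(1/2)^21 = 2^{1 − 21} = 1/1048576.
By linearity of expectation: E[X] = C(30, 7) · 2^{1 − 21} = 2035800 · 1/1048576 = 254475/131072.
Numerically: E[X] ≈ 1.94149.

E[X] = C(30,7)·2^(1−C(7,2)) = 254475/131072 ≈ 1.94149.


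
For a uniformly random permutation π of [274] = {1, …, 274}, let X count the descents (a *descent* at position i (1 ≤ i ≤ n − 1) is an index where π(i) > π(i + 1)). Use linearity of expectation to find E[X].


Write X = Σ X_I over i = 1, …, 273, with X_I the indicator of one descent.
There are 273 indicators.
For each fixed i, the pair (π(i), π(i+1)) is a uniformly random ordered pair of distinct values from {1, …, 274}; by symmetry P[π(i) > π(i+1)] = 1/2.
By linearity: E[X] = 273 · (1/2) = (274 − 1) · (1/2) = 273/2 ≈ 136.5000.

E[X] = 273/2 = 136.5000.


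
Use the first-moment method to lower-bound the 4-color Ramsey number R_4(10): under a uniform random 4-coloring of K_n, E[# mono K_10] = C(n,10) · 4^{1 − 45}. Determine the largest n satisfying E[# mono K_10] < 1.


We need C(n, 10) · 4^{1 − 45} < 1, i.e. C(n, 10) < 4^{45 − 1} = 309485009821345068724781056.
Check values of n near the boundary:
  n = 2020: C(2020, 10) = 304832018578739931133653656; 304832018578739931133653656 < 309485009821345068724781056? YES
  n = 2021: C(2021, 10) = 306347841644770462864800616; 306347841644770462864800616 < 309485009821345068724781056? YES
  n = 2022: C(2022, 10) = 307870445231474093395937796; 307870445231474093395937796 < 309485009821345068724781056? YES
  n = 2023: C(2023, 10) = 309399856285778485315440716; 309399856285778485315440716 < 309485009821345068724781056? YES
  n = 2024: C(2024, 10) = 310936101848269937576192656; 310936101848269937576192656 < 309485009821345068724781056? NO
The largest n with C(n, 10) < 309485009821345068724781056 is n = 2023 (where E[X] = 77349964071444621328860179/77371252455336267181195264 ≈ 0.99972). Hence R_4(10) > 2023, i.e. R_4(10) ≥ 2024.

Largest n = 2023; hence R_4(10) > 2023.


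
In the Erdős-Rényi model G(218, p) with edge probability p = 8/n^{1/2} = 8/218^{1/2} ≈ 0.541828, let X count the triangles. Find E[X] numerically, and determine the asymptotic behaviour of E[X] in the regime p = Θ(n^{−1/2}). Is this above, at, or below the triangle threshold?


Number of potential triangles: C(218, 3) = 1703016.
Each occurs with probability p³ ≈ (0.541828)³ ≈ 1.59068879e-01.
By linearity: E[X] = C(218, 3)·p³ ≈ 1703016 · 1.59068879e-01 ≈ 270896.846084.
Since α = 1/2 < 1, p = c/n^{1/2} ≫ 1/n is above the triangle threshold p ~ 1/n. Asymptotically E[X] ~ (c³/6)·n^{3(1−α)} = (8³/6)·n^{1.5} → ∞; triangles are abundant w.h.p.

E[X] ≈ 270896.846084; in regime p = Θ(1/n^{1/2}) E[X] diverges (above the triangle threshold p ~ 1/n).


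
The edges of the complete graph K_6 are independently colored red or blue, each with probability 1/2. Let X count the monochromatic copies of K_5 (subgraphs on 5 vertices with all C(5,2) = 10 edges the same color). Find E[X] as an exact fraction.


Let X = Σ_S X_S over the C(6, 5) = 6 subsets S of size 5, where X_S = 1 if the K_5 on S is monochromatic.
For a fixed S, the K_5 on S has C(5, 2) = 10 edges. P[all 10 edges red] = (1/2)^10, and likewise for blue, so P[monochromatic] = 2·(1/2)^10 = 2^{1 − 10} = 1/512.
By linearity: E[X] = C(6, 5) · 2^{1 − 10} = 6 · 1/512 = 3/256.
Numerically: E[X] ≈ 0.012.

E[X] = C(6,5)·2^(1−C(5,2)) = 3/256 ≈ 0.012.


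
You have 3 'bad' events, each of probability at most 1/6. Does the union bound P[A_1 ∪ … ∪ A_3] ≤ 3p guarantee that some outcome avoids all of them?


Union bound: P[∪_{i=1}^{3} A_i] ≤ Σ_i P[A_i] ≤ 3·p = 3·(1/6) = 1/2.
Numerically: 1/2 ≈ 0.5000.
Is 1/2 < 1? YES.
Since P[∪ A_i] ≤ 1/2 < 1, the complement has P[∩ A_i^c] ≥ 1 − 1/2 = 1/2 > 0, so some outcome avoids every A_i.

3·p = 1/2 ≈ 0.5000; existence CERTIFIED by the union bound.


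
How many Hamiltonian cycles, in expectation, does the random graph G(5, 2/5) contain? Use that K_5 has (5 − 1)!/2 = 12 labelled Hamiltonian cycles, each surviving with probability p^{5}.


K_5 has (5 − 1)!/2 = 12 labelled Hamiltonian cycles.
For each such Hamiltonian cycle H, let X_H = 1 if all 5 edges of H are present in G. Then P[X_H = 1] = p^{5} = (2/5)^{5} = 32/3125.
By linearity: E[X] = Σ_H E[X_H] = 12 · p^{5} = 12 · 32/3125 = 384/3125.
Numerically: E[X] ≈ 0.12288.

E[X] = 12 · (2/5)^{5} = 384/3125 ≈ 0.12288.


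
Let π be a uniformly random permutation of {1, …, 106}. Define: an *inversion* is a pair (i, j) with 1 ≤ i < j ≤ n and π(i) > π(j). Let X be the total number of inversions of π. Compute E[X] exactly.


Write X = Σ X_I over the C(106, 2) = 5565 pairs i < j, with X_I the indicator of one inversion.
There are 5565 indicators.
For each fixed pair i < j, the values π(i) and π(j) are two distinct elements of {1, …, 106} in uniformly random order; by symmetry P[π(i) > π(j)] = 1/2.
By linearity: E[X] = 5565 · (1/2) = C(106, 2) · (1/2) = 5565/2 = 5565/2 ≈ 2782.500.

E[X] = 5565/2 = 2782.500.


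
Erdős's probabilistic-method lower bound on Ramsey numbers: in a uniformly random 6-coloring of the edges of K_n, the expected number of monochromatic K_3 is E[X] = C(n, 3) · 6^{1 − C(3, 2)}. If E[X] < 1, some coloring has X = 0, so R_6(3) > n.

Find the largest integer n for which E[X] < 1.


We need C(n, 3) · 6^{1 − 3} < 1, i.e. C(n, 3) < 6^{3 − 1} = 36.
Check values of n near the boundary:
  n = 3: C(3, 3) = 1; 1 < 36? YES
  n = 4: C(4, 3) = 4; 4 < 36? YES
  n = 5: C(5, 3) = 10; 10 < 36? YES
  n = 6: C(6, 3) = 20; 20 < 36? YES
  n = 7: C(7, 3) = 35; 35 < 36? YES
  n = 8: C(8, 3) = 56; 56 < 36? NO
  n = 9: C(9, 3) = 84; 84 < 36? NO
The largest n with C(n, 3) < 36 is n = 7 (where E[X] = 35/36 ≈ 0.972222). Hence R_6(3) > 7, i.e. R_6(3) ≥ 8.

Largest n = 7; hence R_6(3) > 7.


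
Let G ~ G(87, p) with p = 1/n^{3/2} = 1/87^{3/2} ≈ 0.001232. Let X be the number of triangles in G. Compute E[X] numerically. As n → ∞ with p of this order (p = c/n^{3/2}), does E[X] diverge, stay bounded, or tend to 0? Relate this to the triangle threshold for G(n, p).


Number of potential triangles: C(87, 3) = 105995.
Each occurs with probability p³ ≈ (0.001232)³ ≈ 1.871386e-09.
By linearity: E[X] = C(87, 3)·p³ ≈ 105995 · 1.871386e-09 ≈ 0.0002.
Since α = 3/2 > 1, p = c/n^{3/2} = o(1/n) is below the triangle threshold p ~ 1/n. Asymptotically E[X] ~ (c³/6)·n^{3(1−α)} = (1³/6)·n^{-1.5} → 0, so by Markov's inequality G has no triangles w.h.p.

E[X] ≈ 0.0002; in regime p = Θ(1/n^{3/2}) E[X] tends to 0 (below the triangle threshold p ~ 1/n).


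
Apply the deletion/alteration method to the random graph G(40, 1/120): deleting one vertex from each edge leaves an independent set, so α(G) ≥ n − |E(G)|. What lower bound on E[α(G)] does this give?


E[|E(G)|] = C(40, 2)·p = 780 · (1/120) = 13/2.
E[α(G)] ≥ n − E[|E(G)|] = 40 − 13/2 = 67/2.
Numerically: ≈ 33.500000.
(This is only a lower bound; the true E[α(G)] may be larger.)

E[α(G)] ≥ 67/2 ≈ 33.500000.


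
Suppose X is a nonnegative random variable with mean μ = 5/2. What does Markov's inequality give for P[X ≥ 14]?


μ = E[X] = 5/2, a = 14.
Markov: P[X ≥ 14] ≤ μ/a = (5/2)/14 = 5/28.
Numerically: ≈ 0.179.
(Since a = 14 > μ = 2.500, the bound 5/28 is < 1 and informative.)

P[X ≥ 14] ≤ 5/28 ≈ 0.179.


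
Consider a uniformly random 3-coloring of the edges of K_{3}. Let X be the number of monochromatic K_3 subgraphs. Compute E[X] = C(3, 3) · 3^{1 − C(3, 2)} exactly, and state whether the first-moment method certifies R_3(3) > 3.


E[X] = C(3, 3) · 3^{1 − 3} = 1 · 3^{−2} = 1/9.
As a reduced fraction: E[X] = 1/9 ≈ 0.11111.
Is E[X] < 1? YES.
Since E[X] < 1, there exists a 3-coloring of K_{3} with no monochromatic K_3; hence R_3(3) > 3.

E[X] = 1/9 ≈ 0.11111; E[X] < 1, so R_3(3) > 3.


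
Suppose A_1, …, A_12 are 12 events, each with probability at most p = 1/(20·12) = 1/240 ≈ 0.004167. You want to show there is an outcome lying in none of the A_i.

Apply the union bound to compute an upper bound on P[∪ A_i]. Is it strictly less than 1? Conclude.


Union bound: P[∪_{i=1}^{12} A_i] ≤ Σ_i P[A_i] ≤ 12·p = 12·(1/240) = 1/20.
Numerically: 1/20 ≈ 0.050000.
Is 1/20 < 1? YES.
Since P[∪ A_i] ≤ 1/20 < 1, the complement has P[∩ A_i^c] ≥ 1 − 1/20 = 19/20 > 0, so some outcome avoids every A_i.

12·p = 1/20 ≈ 0.050000; existence CERTIFIED by the union bound.


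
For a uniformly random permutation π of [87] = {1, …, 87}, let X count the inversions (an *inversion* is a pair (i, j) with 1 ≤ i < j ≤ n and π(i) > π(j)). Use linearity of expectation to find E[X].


Write X = Σ X_I over the C(87, 2) = 3741 pairs i < j, with X_I the indicator of one inversion.
There are 3741 indicators.
For each fixed pair i < j, the values π(i) and π(j) are two distinct elements of {1, …, 87} in uniformly random order; by symmetry P[π(i) > π(j)] = 1/2.
By linearity: E[X] = 3741 · (1/2) = C(87, 2) · (1/2) = 3741/2 = 3741/2 ≈ 1870.5000.

E[X] = 3741/2 = 1870.5000.


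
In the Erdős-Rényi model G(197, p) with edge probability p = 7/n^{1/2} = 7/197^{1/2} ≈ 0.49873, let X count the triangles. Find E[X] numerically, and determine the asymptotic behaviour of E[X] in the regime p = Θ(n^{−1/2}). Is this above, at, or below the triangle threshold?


Number of potential triangles: C(197, 3) = 1254890.
Each occurs with probability p³ ≈ (0.49873)³ ≈ 1.2404943e-01.
By linearity: E[X] = C(197, 3)·p³ ≈ 1254890 · 1.2404943e-01 ≈ 155668.39199.
Since α = 1/2 < 1, p = c/n^{1/2} ≫ 1/n is above the triangle threshold p ~ 1/n. Asymptotically E[X] ~ (c³/6)·n^{3(1−α)} = (7³/6)·n^{1.5} → ∞; triangles are abundant w.h.p.

E[X] ≈ 155668.39199; in regime p = Θ(1/n^{1/2}) E[X] diverges (above the triangle threshold p ~ 1/n).


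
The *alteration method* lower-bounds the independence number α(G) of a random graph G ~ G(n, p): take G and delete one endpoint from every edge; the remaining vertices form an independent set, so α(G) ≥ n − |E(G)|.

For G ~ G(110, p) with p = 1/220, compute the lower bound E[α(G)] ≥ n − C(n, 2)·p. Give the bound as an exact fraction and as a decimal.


E[|E(G)|] = C(110, 2)·p = 5995 · (1/220) = 109/4.
E[α(G)] ≥ n − E[|E(G)|] = 110 − 109/4 = 331/4.
Numerically: ≈ 82.750.
(This is only a lower bound; the true E[α(G)] may be larger.)

E[α(G)] ≥ 331/4 ≈ 82.750.


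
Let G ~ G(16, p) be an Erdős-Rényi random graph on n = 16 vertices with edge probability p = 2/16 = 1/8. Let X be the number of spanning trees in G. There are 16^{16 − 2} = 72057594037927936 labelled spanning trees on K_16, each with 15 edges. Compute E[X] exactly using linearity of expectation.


K_16 has 16^{16 − 2} = 72057594037927936 labelled spanning trees.
For each such spanning tree H, let X_H = 1 if all 15 edges of H are present in G. Then P[X_H = 1] = p^{15} = (1/8)^{15} = 1/35184372088832.
By linearity: E[X] = Σ_H E[X_H] = 72057594037927936 · p^{15} = 72057594037927936 · 1/35184372088832 = 2048.
Numerically: E[X] ≈ 2048.

E[X] = 72057594037927936 · (1/8)^{15} = 2048 ≈ 2048.


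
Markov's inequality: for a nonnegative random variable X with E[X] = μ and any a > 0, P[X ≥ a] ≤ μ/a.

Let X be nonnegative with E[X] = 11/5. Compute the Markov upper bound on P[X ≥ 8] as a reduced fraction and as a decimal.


μ = E[X] = 11/5, a = 8.
Markov: P[X ≥ 8] ≤ μ/a = (11/5)/8 = 11/40.
Numerically: ≈ 0.2750.
(Since a = 8 > μ = 2.2000, the bound 11/40 is < 1 and informative.)

P[X ≥ 8] ≤ 11/40 ≈ 0.2750.


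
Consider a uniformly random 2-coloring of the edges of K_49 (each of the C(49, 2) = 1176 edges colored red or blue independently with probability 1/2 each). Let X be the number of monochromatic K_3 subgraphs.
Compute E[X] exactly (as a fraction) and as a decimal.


Let X = Σ_S X_S over the C(49, 3) = 18424 subsets S of size 3, where X_S = 1 if the K_3 on S is monochromatic.
For a fixed S, the K_3 on S has C(3, 2) = 3 edges. P[all 3 edges red] = (1/2)^3, and likewise for blue, so P[monochromatic] = 2·(1/2)^3 = 2^{1 − 3} = 1/4.
By linearity: E[X] = C(49, 3) · 2^{1 − 3} = 18424 · 1/4 = 4606.
Numerically: E[X] ≈ 4606.000000.

E[X] = C(49,3)·2^(1−C(3,2)) = 4606 ≈ 4606.000000.


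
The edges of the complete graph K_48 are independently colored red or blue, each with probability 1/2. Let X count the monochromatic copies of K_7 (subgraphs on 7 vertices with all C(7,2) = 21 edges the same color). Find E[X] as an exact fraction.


Let X = Σ_S X_S over the C(48, 7) = 73629072 subsets S of size 7, where X_S = 1 if the K_7 on S is monochromatic.
For a fixed S, the K_7 on S has C(7, 2) = 21 edges. P[all 21 edges red] = (1/2)^21, and likewise for blue, so P[monochromatic] = 2·(1/2)^21 = 2^{1 − 21} = 1/1048576.
Summing: E[X] = C(48, 7) · 2^{1 − 21} = 73629072 · 1/1048576 = 4601817/65536.
Numerically: E[X] ≈ 70.218.

E[X] = C(48,7)·2^(1−C(7,2)) = 4601817/65536 ≈ 70.218.


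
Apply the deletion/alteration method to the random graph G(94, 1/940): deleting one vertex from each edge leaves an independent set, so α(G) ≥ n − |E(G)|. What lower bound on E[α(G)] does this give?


E[|E(G)|] = C(94, 2)·p = 4371 · (1/940) = 93/20.
E[α(G)] ≥ n − E[|E(G)|] = 94 − 93/20 = 1787/20.
Numerically: ≈ 89.35000.
(This is only a lower bound; the true E[α(G)] may be larger.)

E[α(G)] ≥ 1787/20 ≈ 89.35000.


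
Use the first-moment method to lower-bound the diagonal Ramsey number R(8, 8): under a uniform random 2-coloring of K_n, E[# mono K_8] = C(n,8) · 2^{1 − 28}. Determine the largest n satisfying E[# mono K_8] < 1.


We need C(n, 8) · 2^{1 − 28} < 1, i.e. C(n, 8) < 2^{28 − 1} = 134217728.
Check values of n near the boundary:
  n = 38: C(38, 8) = 48903492; 48903492 < 134217728? YES
  n = 39: C(39, 8) = 61523748; 61523748 < 134217728? YES
  n = 40: C(40, 8) = 76904685; 76904685 < 134217728? YES
  n = 41: C(41, 8) = 95548245; 95548245 < 134217728? YES
  n = 42: C(42, 8) = 118030185; 118030185 < 134217728? YES
  n = 43: C(43, 8) = 145008513; 145008513 < 134217728? NO
The largest n with C(n, 8) < 134217728 is n = 42 (where E[X] = 118030185/134217728 ≈ 0.87939). Hence R(8, 8) > 42, i.e. R(8, 8) ≥ 43.

Largest n = 42; hence R(8, 8) > 42.


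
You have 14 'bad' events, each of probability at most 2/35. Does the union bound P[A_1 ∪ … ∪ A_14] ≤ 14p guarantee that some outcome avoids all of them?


Union bound: P[∪_{i=1}^{14} A_i] ≤ Σ_i P[A_i] ≤ 14·p = 14·(2/35) = 4/5.
Numerically: 4/5 ≈ 0.8000.
Is 4/5 < 1? YES.
Since P[∪ A_i] ≤ 4/5 < 1, the complement has P[∩ A_i^c] ≥ 1 − 4/5 = 1/5 > 0, so some outcome avoids every A_i.

14·p = 4/5 ≈ 0.8000; existence CERTIFIED by the union bound.


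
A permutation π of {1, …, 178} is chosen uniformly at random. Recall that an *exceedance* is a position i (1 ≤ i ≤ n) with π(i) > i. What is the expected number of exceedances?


Write X = Σ_{i=1}^{178} X_i, where X_i = 1_{π(i) > i}.
For each fixed i, π(i) is uniform over {1, …, 178} (marginal of a uniform permutation), so P[π(i) > i] = (n − i)/n. Summing: Σ_{i=1}^{178} (n − i)/n = (0 + 1 + … + 177)/178 = 178(178 − 1)/(2·178) = (178 − 1)/2.
Hence E[X] = Σ_{i=1}^{178} (178 − i)/178 = 177/2 ≈ 88.500000.

E[X] = 177/2 = 88.500000.


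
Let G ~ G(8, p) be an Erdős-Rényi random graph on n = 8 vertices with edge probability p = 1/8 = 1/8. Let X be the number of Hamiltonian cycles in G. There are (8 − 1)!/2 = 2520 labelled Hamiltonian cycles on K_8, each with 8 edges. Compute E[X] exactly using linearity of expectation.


K_8 has (8 − 1)!/2 = 2520 labelled Hamiltonian cycles.
For each such Hamiltonian cycle H, let X_H = 1 if all 8 edges of H are present in G. Then P[X_H = 1] = p^{8} = (1/8)^{8} = 1/16777216.
By linearity: E[X] = Σ_H E[X_H] = 2520 · p^{8} = 2520 · 1/16777216 = 315/2097152.
Numerically: E[X] ≈ 0.000150204.

E[X] = 2520 · (1/8)^{8} = 315/2097152 ≈ 0.000150204.


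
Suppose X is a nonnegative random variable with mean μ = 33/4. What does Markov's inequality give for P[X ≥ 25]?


μ = E[X] = 33/4, a = 25.
Markov: P[X ≥ 25] ≤ μ/a = (33/4)/25 = 33/100.
Numerically: ≈ 0.33000.
(Since a = 25 > μ = 8.25000, the bound 33/100 is < 1 and informative.)

P[X ≥ 25] ≤ 33/100 ≈ 0.33000.


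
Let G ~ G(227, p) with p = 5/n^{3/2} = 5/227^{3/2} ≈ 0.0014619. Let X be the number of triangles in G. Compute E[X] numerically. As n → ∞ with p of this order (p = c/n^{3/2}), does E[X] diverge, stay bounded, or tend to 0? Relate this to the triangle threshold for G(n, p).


Number of potential triangles: C(227, 3) = 1923825.
Each occurs with probability p³ ≈ (0.0014619)³ ≈ 3.1245944e-09.
By linearity: E[X] = C(227, 3)·p³ ≈ 1923825 · 3.1245944e-09 ≈ 0.00601.
Since α = 3/2 > 1, p = c/n^{3/2} = o(1/n) is below the triangle threshold p ~ 1/n. Asymptotically E[X] ~ (c³/6)·n^{3(1−α)} = (5³/6)·n^{-1.5} → 0, so by Markov's inequality G has no triangles w.h.p.

E[X] ≈ 0.00601; in regime p = Θ(1/n^{3/2}) E[X] tends to 0 (below the triangle threshold p ~ 1/n).


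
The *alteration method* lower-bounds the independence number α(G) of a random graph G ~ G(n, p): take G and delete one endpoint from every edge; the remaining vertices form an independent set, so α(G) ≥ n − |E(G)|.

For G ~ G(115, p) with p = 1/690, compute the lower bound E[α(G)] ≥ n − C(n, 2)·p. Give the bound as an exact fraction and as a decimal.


E[|E(G)|] = C(115, 2)·p = 6555 · (1/690) = 19/2.
E[α(G)] ≥ n − E[|E(G)|] = 115 − 19/2 = 211/2.
Numerically: ≈ 105.500.
(This is only a lower bound; the true E[α(G)] may be larger.)

E[α(G)] ≥ 211/2 ≈ 105.500.


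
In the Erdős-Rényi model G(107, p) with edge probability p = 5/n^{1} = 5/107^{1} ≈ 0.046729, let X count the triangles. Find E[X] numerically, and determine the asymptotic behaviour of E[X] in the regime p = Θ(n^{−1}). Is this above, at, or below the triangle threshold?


Number of potential triangles: C(107, 3) = 198485.
Each occurs with probability p³ ≈ (0.046729)³ ≈ 1.02037235e-04.
By linearity: E[X] = C(107, 3)·p³ ≈ 198485 · 1.02037235e-04 ≈ 20.252861.
Here α = 1, so p = 5/n is exactly at the triangle threshold p ~ 1/n. Asymptotically E[X] → c³/6 = 5³/6 = 125/6 ≈ 20.833333, a bounded constant. In this regime the triangle count is asymptotically Poisson(c³/6).

E[X] ≈ 20.252861; in regime p = Θ(1/n^{1}) E[X] stays bounded (at the triangle threshold p ~ 1/n).


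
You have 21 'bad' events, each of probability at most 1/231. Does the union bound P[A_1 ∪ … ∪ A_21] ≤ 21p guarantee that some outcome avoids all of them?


Union bound: P[∪_{i=1}^{21} A_i] ≤ Σ_i P[A_i] ≤ 21·p = 21·(1/231) = 1/11.
Numerically: 1/11 ≈ 0.09091.
Is 1/11 < 1? YES.
Since P[∪ A_i] ≤ 1/11 < 1, the complement has P[∩ A_i^c] ≥ 1 − 1/11 = 10/11 > 0, so some outcome avoids every A_i.

21·p = 1/11 ≈ 0.09091; existence CERTIFIED by the union bound.


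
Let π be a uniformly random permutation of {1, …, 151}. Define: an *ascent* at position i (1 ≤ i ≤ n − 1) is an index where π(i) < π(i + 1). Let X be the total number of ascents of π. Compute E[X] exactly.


Write X = Σ X_I over i = 1, …, 150, with X_I the indicator of one ascent.
There are 150 indicators.
For each fixed i, the pair (π(i), π(i+1)) is a uniformly random ordered pair of distinct values from {1, …, 151}; by symmetry P[π(i) < π(i+1)] = 1/2.
By linearity: E[X] = 150 · (1/2) = (151 − 1) · (1/2) = 75 ≈ 75.0000.

E[X] = 75 = 75.0000.


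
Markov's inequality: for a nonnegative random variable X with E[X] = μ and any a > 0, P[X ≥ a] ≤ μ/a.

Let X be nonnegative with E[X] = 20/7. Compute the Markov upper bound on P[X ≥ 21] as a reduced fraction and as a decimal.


μ = E[X] = 20/7, a = 21.
Markov: P[X ≥ 21] ≤ μ/a = (20/7)/21 = 20/147.
Numerically: ≈ 0.13605.
(Since a = 21 > μ = 2.85714, the bound 20/147 is < 1 and informative.)

P[X ≥ 21] ≤ 20/147 ≈ 0.13605.


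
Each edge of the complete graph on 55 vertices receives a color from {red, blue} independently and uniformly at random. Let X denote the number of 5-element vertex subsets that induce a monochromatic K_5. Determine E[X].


Let X = Σ_S X_S over the C(55, 5) = 3478761 subsets S of size 5, where X_S = 1 if the K_5 on S is monochromatic.
For a fixed S, the K_5 on S has C(5, 2) = 10 edges. P[all 10 edges red] = (1/2)^10, and likewise for blue, so P[monochromatic] = 2·(1/2)^10 = 2^{1 − 10} = 1/512.
By linearity of expectation: E[X] = C(55, 5) · 2^{1 − 10} = 3478761 · 1/512 = 3478761/512.
Numerically: E[X] ≈ 6794.455.

E[X] = C(55,5)·2^(1−C(5,2)) = 3478761/512 ≈ 6794.455.


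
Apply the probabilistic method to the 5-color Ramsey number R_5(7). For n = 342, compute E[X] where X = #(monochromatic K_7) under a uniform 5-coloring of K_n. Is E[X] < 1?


E[X] = C(342, 7) · 5^{1 − 21} = 102073837467888 · 5^{−20} = 102073837467888/95367431640625.
As a reduced fraction: E[X] = 102073837467888/95367431640625 ≈ 1.070.
Is E[X] < 1? NO.
Since E[X] ≥ 1, the first-moment bound is inconclusive at n = 342; it does NOT by itself certify R_5(7) > 342.

E[X] = 102073837467888/95367431640625 ≈ 1.070; E[X] ≥ 1; first-moment method inconclusive here.


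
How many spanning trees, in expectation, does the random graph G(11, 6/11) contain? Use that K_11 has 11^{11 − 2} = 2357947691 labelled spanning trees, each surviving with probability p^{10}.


K_11 has 11^{11 − 2} = 2357947691 labelled spanning trees.
For each such spanning tree H, let X_H = 1 if all 10 edges of H are present in G. Then P[X_H = 1] = p^{10} = (6/11)^{10} = 60466176/25937424601.
By linearity of expectation: E[X] = Σ_H E[X_H] = 2357947691 · p^{10} = 2357947691 · 60466176/25937424601 = 60466176/11.
Numerically: E[X] ≈ 5.49693e+06.

E[X] = 2357947691 · (6/11)^{10} = 60466176/11 ≈ 5.49693e+06.


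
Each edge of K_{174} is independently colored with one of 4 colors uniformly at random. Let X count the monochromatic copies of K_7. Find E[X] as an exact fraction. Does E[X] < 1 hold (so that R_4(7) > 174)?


E[X] = C(174, 7) · 4^{1 − 21} = 847879782984 · 4^{−20} = 847879782984/1099511627776.
As a reduced fraction: E[X] = 105984972873/137438953472 ≈ 0.7711422.
Is E[X] < 1? YES.
Since E[X] < 1, there exists a 4-coloring of K_{174} with no monochromatic K_7; hence R_4(7) > 174.

E[X] = 105984972873/137438953472 ≈ 0.7711422; E[X] < 1, so R_4(7) > 174.


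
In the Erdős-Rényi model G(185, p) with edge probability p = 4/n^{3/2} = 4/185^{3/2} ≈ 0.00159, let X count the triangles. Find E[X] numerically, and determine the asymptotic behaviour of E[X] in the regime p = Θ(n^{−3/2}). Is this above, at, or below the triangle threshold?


Number of potential triangles: C(185, 3) = 1038220.
Each occurs with probability p³ ≈ (0.00159)³ ≈ 4.01705e-09.
By linearity: E[X] = C(185, 3)·p³ ≈ 1038220 · 4.01705e-09 ≈ 0.004.
Since α = 3/2 > 1, p = c/n^{3/2} = o(1/n) is below the triangle threshold p ~ 1/n. Asymptotically E[X] ~ (c³/6)·n^{3(1−α)} = (4³/6)·n^{-1.5} → 0, so by Markov's inequality G has no triangles w.h.p.

E[X] ≈ 0.004; in regime p = Θ(1/n^{3/2}) E[X] tends to 0 (below the triangle threshold p ~ 1/n).


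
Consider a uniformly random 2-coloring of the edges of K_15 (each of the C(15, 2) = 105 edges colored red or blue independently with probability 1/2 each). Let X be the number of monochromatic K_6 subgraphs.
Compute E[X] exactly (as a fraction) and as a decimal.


Let X = Σ_S X_S over the C(15, 6) = 5005 subsets S of size 6, where X_S = 1 if the K_6 on S is monochromatic.
For a fixed S, the K_6 on S has C(6, 2) = 15 edges. P[all 15 edges red] = (1/2)^15, and likewise for blue, so P[monochromatic] = 2·(1/2)^15 = 2^{1 − 15} = 1/16384.
Summing: E[X] = C(15, 6) · 2^{1 − 15} = 5005 · 1/16384 = 5005/16384.
Numerically: E[X] ≈ 0.30548.

E[X] = C(15,6)·2^(1−C(6,2)) = 5005/16384 ≈ 0.30548.
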